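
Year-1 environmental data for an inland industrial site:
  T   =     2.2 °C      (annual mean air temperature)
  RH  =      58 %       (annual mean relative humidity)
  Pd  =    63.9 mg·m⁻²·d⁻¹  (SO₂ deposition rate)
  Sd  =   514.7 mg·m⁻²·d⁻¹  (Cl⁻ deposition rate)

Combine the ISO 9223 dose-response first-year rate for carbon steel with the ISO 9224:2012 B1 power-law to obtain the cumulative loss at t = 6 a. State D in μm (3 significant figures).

D(6) = 131 μm

carbon steel: T≤10 °C ⇒ hinge +0.150·(2.2−10) = -1.1700
  sulphur-dioxide contribution → 15.22 μm/a
  chloride contribution → 36.24 μm/a
  ⇒ r_corr(carbon steel) = 51.47 μm/a
ISO 9224: D(t) = r_corr · t^b with b = 0.523 (carbon steel, B1)
  D(6) = 51.47 × 6^0.523 = 51.47 × 2.553 = 131.4 μm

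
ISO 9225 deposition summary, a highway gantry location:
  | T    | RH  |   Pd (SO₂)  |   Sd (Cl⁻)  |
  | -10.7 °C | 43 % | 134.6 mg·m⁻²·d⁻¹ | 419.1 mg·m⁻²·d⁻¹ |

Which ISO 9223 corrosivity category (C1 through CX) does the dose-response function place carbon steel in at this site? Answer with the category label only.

C2

carbon steel: temperature factor f = +0.150·(-20.7) = -3.1050
  sulphur-dioxide contribution → 2.399 μm/a
  chloride contribution → 11.61 μm/a
  total first-year rate 14.01 μm/a
ISO 9223 Table 2 (carbon steel): 1.3 < 14 ≤ 25 μm/a ⇒ C2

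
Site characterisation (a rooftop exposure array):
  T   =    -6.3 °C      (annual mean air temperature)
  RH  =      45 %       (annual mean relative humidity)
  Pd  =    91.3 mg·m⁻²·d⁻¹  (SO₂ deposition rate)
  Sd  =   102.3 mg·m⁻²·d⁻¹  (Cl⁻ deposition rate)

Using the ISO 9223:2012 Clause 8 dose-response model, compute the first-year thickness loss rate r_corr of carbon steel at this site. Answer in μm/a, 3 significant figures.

r_corr = 10.1 μm/a

carbon steel: T≤10 °C ⇒ hinge +0.150·(-6.3−10) = -2.4450
  sulphur-dioxide contribution → 3.949 μm/a
  chloride contribution → 6.169 μm/a
  ⇒ r_corr(carbon steel) = 10.12 μm/a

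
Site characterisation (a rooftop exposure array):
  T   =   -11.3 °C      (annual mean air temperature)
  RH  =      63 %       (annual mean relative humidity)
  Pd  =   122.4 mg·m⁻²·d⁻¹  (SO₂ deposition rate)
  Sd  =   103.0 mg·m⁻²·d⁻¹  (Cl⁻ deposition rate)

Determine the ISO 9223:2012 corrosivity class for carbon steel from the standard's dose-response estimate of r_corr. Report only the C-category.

carbon steel: temperature factor f = +0.150·(-21.3) = -3.1950
  sulphur-dioxide contribution → 3.114 μm/a
  chloride contribution → 9.187 μm/a
  ⇒ r_corr(carbon steel) = 12.3 μm/a
Category bounds: 1.3…25 μm/a bracket r_corr ⇒ C2

C2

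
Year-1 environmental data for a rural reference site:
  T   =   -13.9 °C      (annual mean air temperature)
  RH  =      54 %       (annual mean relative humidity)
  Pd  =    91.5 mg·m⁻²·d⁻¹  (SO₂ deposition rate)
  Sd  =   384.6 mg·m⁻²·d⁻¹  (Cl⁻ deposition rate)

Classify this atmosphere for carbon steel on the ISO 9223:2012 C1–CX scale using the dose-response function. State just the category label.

C2

carbon steel: f(T) = +0.150·(T−10) [T≤10 °C] = -3.5850
  Pd branch = 1.77·Pd^0.52·e^(0.02·RH+f) = 1.514 μm/a
  Cl⁻ term: 0.102·384.6^0.62·exp(0.033·54+0.04·-13.9) = 13.92
  r_corr = 1.514 + 13.92 = 15.44 μm/a
Category bounds: 1.3…25 μm/a bracket r_corr ⇒ C2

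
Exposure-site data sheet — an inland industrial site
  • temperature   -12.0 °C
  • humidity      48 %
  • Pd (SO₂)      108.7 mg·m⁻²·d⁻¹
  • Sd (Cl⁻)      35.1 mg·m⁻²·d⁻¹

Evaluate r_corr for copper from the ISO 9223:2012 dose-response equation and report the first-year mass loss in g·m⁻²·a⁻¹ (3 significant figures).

copper: f(T) = +0.126·(T−10) [T≤10 °C] = -2.7720
  SO₂ term: 0.0053·108.7^0.26·exp(0.059·48-2.7720) = 0.01904
  Cl⁻ term: 0.01025·35.1^0.27·exp(0.036·48+0.049·-12.0) = 0.08376
  sum: 0.01904 + 0.08376 → r_corr = 0.1028 μm/a
Convert to mass loss: 0.1028 μm/a × 8.96 g/cm³ = 0.9211 g·m⁻²·a⁻¹

r_corr = 0.921 g·m⁻²·a⁻¹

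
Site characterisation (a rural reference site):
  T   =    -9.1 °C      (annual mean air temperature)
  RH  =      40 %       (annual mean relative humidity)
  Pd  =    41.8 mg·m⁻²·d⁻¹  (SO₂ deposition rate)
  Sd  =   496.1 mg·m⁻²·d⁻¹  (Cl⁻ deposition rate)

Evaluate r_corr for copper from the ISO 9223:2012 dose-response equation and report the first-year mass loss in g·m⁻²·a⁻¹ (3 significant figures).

copper: T≤10 °C ⇒ hinge +0.126·(-9.1−10) = -2.4066
  sulphur-dioxide contribution → 0.01335 μm/a
  chloride contribution → 0.148 μm/a
  total first-year rate 0.1614 μm/a
Convert to mass loss: 0.1614 μm/a × 8.96 g/cm³ = 1.446 g·m⁻²·a⁻¹

r_corr = 1.45 g·m⁻²·a⁻¹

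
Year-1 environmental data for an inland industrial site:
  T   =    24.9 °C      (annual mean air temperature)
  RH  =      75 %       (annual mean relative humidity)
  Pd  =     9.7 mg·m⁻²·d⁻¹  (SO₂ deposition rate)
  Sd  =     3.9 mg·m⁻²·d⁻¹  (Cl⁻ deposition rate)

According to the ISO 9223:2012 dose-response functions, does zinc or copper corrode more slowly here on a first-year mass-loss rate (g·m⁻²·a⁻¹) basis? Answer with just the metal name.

zinc: T>10 °C ⇒ hinge -0.071·(24.9−10) = -1.0579
  SO₂ term: 0.0129·9.7^0.44·exp(0.046·75-1.0579) = 0.3834
  Cl⁻ term: 0.0175·3.9^0.57·exp(0.008·75+0.085·24.9) = 0.5751
  sum: 0.3834 + 0.5751 → r_corr = 0.9584 μm/a
  mass loss = 0.9584 μm/a × 7.14 g/cm³ = 6.843 g·m⁻²·a⁻¹
copper: temperature factor f = -0.080·(14.9) = -1.1920
  Pd branch = 0.0053·Pd^0.26·e^(0.059·RH+f) = 0.2426 μm/a
  Sd branch = 0.01025·Sd^0.27·e^(0.036·RH+0.049·T) = 0.7461 μm/a
  r_corr = 0.2426 + 0.7461 = 0.9887 μm/a
  mass loss = 0.9887 μm/a × 8.96 g/cm³ = 8.859 g·m⁻²·a⁻¹
Ordering by g·m⁻²·a⁻¹: copper (8.86) > zinc (6.84)

zinc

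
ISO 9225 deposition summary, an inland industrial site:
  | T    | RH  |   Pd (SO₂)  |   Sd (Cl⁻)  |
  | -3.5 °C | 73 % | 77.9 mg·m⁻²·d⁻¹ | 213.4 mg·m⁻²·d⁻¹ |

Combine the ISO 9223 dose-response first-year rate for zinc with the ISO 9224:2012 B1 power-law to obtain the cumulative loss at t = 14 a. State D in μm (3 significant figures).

zinc: temperature factor f = +0.038·(-13.5) = -0.5130
  SO₂ term: 0.0129·77.9^0.44·exp(0.046·73-0.5130) = 1.508
  Sd branch = 0.0175·Sd^0.57·e^(0.008·RH+0.085·T) = 0.4956 μm/a
  r_corr = 1.508 + 0.4956 = 2.004 μm/a
Power-law: D(14) = r_corr · 14^0.813
  D(14) = 2.004 × 14^0.813 = 2.004 × 8.547 = 17.13 μm

D(14) = 17.1 μm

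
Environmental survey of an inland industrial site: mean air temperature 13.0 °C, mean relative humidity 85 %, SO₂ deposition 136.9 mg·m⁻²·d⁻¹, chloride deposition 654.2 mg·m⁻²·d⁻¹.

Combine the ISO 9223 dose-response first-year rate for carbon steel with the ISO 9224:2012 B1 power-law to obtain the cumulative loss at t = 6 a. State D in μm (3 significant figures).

carbon steel: f(T) = -0.054·(T−10) [T>10 °C] = -0.1620
  SO₂ term: 1.77·136.9^0.52·exp(0.02·85-0.1620) = 106.4
  Cl⁻ term: 0.102·654.2^0.62·exp(0.033·85+0.04·13.0) = 157.9
  sum: 106.4 + 157.9 → r_corr = 264.3 μm/a
ISO 9224: D(t) = r_corr · t^b with b = 0.523 (carbon steel, B1)
  D(6) = 264.3 × 6^0.523 = 264.3 × 2.553 = 674.6 μm

D(6) = 675 μm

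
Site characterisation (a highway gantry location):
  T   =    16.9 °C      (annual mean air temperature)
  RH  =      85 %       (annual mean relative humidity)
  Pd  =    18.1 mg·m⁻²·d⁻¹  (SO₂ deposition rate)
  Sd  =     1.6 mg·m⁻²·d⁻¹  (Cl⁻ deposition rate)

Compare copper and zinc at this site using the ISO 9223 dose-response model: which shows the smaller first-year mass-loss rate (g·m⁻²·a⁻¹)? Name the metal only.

copper: temperature factor f = -0.080·(6.9) = -0.5520
  sulphur-dioxide contribution → 0.9762 μm/a
  chloride contribution → 0.5681 μm/a
  total first-year rate 1.544 μm/a
  mass loss = 1.544 μm/a × 8.96 g/cm³ = 13.84 g·m⁻²·a⁻¹
zinc: T>10 °C ⇒ hinge -0.071·(16.9−10) = -0.4899
  sulphur-dioxide contribution → 1.41 μm/a
  chloride contribution → 0.1899 μm/a
  ⇒ r_corr(zinc) = 1.6 μm/a
  mass loss = 1.6 μm/a × 7.14 g/cm³ = 11.43 g·m⁻²·a⁻¹
Ordering by g·m⁻²·a⁻¹: copper (13.8) > zinc (11.4)

zinc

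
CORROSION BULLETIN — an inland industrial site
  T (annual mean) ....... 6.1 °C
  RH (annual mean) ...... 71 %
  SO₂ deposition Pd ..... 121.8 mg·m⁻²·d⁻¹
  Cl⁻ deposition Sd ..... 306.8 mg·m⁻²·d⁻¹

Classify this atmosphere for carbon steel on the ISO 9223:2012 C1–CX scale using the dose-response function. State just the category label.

C5

carbon steel: T≤10 °C ⇒ hinge +0.150·(6.1−10) = -0.5850
  sulphur-dioxide contribution → 49.56 μm/a
  chloride contribution → 47.2 μm/a
  ⇒ r_corr(carbon steel) = 96.76 μm/a
96.8 μm/a falls in (80, 200] for carbon steel → category C5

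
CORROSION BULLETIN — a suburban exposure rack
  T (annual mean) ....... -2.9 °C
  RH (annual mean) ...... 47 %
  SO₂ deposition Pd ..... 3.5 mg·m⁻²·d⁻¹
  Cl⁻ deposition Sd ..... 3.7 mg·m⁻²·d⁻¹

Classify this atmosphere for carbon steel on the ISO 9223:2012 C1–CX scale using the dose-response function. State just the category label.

C2

carbon steel: f(T) = +0.150·(T−10) [T≤10 °C] = -1.9350
  sulphur-dioxide contribution → 1.255 μm/a
  chloride contribution → 0.964 μm/a
  total first-year rate 2.219 μm/a
Category bounds: 1.3…25 μm/a bracket r_corr ⇒ C2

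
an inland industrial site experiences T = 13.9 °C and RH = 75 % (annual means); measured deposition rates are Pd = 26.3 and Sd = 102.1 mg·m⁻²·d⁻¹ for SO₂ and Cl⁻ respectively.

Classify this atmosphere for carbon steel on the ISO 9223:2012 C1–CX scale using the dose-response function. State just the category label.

C4

carbon steel: f(T) = -0.054·(T−10) [T>10 °C] = -0.2106
  SO₂ term: 1.77·26.3^0.52·exp(0.02·75-0.2106) = 35.18
  Cl⁻ term: 0.102·102.1^0.62·exp(0.033·75+0.04·13.9) = 37.2
  r_corr = 35.18 + 37.2 = 72.38 μm/a
Category bounds: 50…80 μm/a bracket r_corr ⇒ C4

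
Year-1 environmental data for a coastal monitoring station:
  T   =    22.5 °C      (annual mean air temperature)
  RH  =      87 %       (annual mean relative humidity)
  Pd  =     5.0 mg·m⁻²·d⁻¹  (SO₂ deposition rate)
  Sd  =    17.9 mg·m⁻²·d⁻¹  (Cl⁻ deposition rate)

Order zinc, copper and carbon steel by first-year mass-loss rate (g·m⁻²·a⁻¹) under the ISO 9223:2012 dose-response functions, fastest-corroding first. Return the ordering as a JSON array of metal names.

zinc: temperature factor f = -0.071·(12.5) = -0.8875
  Pd branch = 0.0129·Pd^0.44·e^(0.046·RH+f) = 0.5899 μm/a
  Sd branch = 0.0175·Sd^0.57·e^(0.008·RH+0.085·T) = 1.23 μm/a
  r_corr = 0.5899 + 1.23 = 1.82 μm/a
  mass loss = 1.82 μm/a × 7.14 g/cm³ = 13 g·m⁻²·a⁻¹
copper: temperature factor f = -0.080·(12.5) = -1.0000
  SO₂ term: 0.0053·5.0^0.26·exp(0.059·87-1.0000) = 0.5023
  Cl⁻ term: 0.01025·17.9^0.27·exp(0.036·87+0.049·22.5) = 1.542
  r_corr = 0.5023 + 1.542 = 2.044 μm/a
  mass loss = 2.044 μm/a × 8.96 g/cm³ = 18.31 g·m⁻²·a⁻¹
carbon steel: T>10 °C ⇒ hinge -0.054·(22.5−10) = -0.6750
  SO₂ term: 1.77·5.0^0.52·exp(0.02·87-0.6750) = 11.86
  Sd branch = 0.102·Sd^0.62·e^(0.033·RH+0.04·T) = 26.49 μm/a
  sum: 11.86 + 26.49 → r_corr = 38.35 μm/a
  mass loss = 38.35 μm/a × 7.85 g/cm³ = 301 g·m⁻²·a⁻¹
Ordering by g·m⁻²·a⁻¹: carbon steel (301) > copper (18.3) > zinc (13)

["carbon steel", "copper", "zinc"]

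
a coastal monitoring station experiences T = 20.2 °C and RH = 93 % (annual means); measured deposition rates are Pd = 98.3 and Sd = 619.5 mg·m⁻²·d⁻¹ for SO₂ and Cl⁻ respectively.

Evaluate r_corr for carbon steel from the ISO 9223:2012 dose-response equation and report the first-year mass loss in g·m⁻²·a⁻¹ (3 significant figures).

r_corr = 2.64e+03 g·m⁻²·a⁻¹

carbon steel: T>10 °C ⇒ hinge -0.054·(20.2−10) = -0.5508
  SO₂ term: 1.77·98.3^0.52·exp(0.02·93-0.5508) = 71.23
  Cl⁻ term: 0.102·619.5^0.62·exp(0.033·93+0.04·20.2) = 265.1
  r_corr = 71.23 + 265.1 = 336.3 μm/a
Convert to mass loss: 336.3 μm/a × 7.85 g/cm³ = 2640 g·m⁻²·a⁻¹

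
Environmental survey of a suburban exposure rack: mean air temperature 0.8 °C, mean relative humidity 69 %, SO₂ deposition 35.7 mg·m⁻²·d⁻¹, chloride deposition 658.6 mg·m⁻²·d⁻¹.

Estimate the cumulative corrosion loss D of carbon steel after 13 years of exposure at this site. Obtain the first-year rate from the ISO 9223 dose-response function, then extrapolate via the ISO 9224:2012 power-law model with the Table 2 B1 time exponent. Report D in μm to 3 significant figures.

carbon steel: f(T) = +0.150·(T−10) [T≤10 °C] = -1.3800
  SO₂ term: 1.77·35.7^0.52·exp(0.02·69-1.3800) = 11.36
  Cl⁻ term: 0.102·658.6^0.62·exp(0.033·69+0.04·0.8) = 57.4
  sum: 11.36 + 57.4 → r_corr = 68.76 μm/a
Power-law: D(13) = r_corr · 13^0.523
  D(13) = 68.76 × 13^0.523 = 68.76 × 3.825 = 263 μm

D(13) = 263 μm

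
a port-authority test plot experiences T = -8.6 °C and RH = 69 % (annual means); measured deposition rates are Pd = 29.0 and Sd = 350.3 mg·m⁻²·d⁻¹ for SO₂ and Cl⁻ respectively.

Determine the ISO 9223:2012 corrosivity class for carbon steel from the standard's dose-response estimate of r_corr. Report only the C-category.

carbon steel: temperature factor f = +0.150·(-18.6) = -2.7900
  sulphur-dioxide contribution → 2.489 μm/a
  chloride contribution → 26.65 μm/a
  total first-year rate 29.14 μm/a
ISO 9223 Table 2 (carbon steel): 25 < 29.1 ≤ 50 μm/a ⇒ C3

C3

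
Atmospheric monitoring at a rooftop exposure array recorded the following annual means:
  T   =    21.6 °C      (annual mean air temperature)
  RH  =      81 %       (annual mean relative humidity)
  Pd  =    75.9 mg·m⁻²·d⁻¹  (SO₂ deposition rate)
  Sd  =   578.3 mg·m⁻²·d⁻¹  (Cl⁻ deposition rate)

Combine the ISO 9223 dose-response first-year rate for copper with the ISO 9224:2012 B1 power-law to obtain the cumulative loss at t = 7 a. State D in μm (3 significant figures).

copper: T>10 °C ⇒ hinge -0.080·(21.6−10) = -0.9280
  sulphur-dioxide contribution → 0.7684 μm/a
  chloride contribution → 3.038 μm/a
  total first-year rate 3.806 μm/a
Long-term exponent b (ISO 9224 Table 2, B1) = 0.667
  D(7) = 3.806 × 7^0.667 = 3.806 × 3.662 = 13.94 μm

D(7) = 13.9 μm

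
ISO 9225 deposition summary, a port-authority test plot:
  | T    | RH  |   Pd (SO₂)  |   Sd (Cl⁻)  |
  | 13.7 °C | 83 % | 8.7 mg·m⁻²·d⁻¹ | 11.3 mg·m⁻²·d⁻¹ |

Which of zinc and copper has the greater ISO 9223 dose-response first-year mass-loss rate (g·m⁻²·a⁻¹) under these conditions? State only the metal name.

zinc: T>10 °C ⇒ hinge -0.071·(13.7−10) = -0.2627
  Pd branch = 0.0129·Pd^0.44·e^(0.046·RH+f) = 1.17 μm/a
  Sd branch = 0.0175·Sd^0.57·e^(0.008·RH+0.085·T) = 0.4339 μm/a
  r_corr = 1.17 + 0.4339 = 1.603 μm/a
  mass loss = 1.603 μm/a × 7.14 g/cm³ = 11.45 g·m⁻²·a⁻¹
copper: T>10 °C ⇒ hinge -0.080·(13.7−10) = -0.2960
  Pd branch = 0.0053·Pd^0.26·e^(0.059·RH+f) = 0.9263 μm/a
  Cl⁻ term: 0.01025·11.3^0.27·exp(0.036·83+0.049·13.7) = 0.7661
  r_corr = 0.9263 + 0.7661 = 1.692 μm/a
  mass loss = 1.692 μm/a × 8.96 g/cm³ = 15.16 g·m⁻²·a⁻¹
Ordering by g·m⁻²·a⁻¹: copper (15.2) > zinc (11.4)

copper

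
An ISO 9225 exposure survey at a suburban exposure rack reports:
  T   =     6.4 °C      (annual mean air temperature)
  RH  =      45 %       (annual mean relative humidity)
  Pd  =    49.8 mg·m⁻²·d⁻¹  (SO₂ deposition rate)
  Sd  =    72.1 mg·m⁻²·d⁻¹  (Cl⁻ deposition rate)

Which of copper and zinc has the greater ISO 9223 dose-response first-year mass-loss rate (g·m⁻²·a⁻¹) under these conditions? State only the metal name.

zinc

copper: f(T) = +0.126·(T−10) [T≤10 °C] = -0.4536
  Pd branch = 0.0053·Pd^0.26·e^(0.059·RH+f) = 0.1323 μm/a
  Cl⁻ term: 0.01025·72.1^0.27·exp(0.036·45+0.049·6.4) = 0.225
  r_corr = 0.1323 + 0.225 = 0.3573 μm/a
  mass loss = 0.3573 μm/a × 8.96 g/cm³ = 3.201 g·m⁻²·a⁻¹
zinc: temperature factor f = +0.038·(-3.6) = -0.1368
  Pd branch = 0.0129·Pd^0.44·e^(0.046·RH+f) = 0.4977 μm/a
  Cl⁻ term: 0.0175·72.1^0.57·exp(0.008·45+0.085·6.4) = 0.4951
  sum: 0.4977 + 0.4951 → r_corr = 0.9927 μm/a
  mass loss = 0.9927 μm/a × 7.14 g/cm³ = 7.088 g·m⁻²·a⁻¹
Ordering by g·m⁻²·a⁻¹: zinc (7.09) > copper (3.2)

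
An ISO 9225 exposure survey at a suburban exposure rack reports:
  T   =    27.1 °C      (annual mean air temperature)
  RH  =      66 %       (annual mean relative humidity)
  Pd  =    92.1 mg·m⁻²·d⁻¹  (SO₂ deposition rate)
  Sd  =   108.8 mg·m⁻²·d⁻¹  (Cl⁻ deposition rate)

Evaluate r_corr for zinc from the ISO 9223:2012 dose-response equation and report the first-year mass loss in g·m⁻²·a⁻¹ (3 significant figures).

zinc: f(T) = -0.071·(T−10) [T>10 °C] = -1.2141
  SO₂ term: 0.0129·92.1^0.44·exp(0.046·66-1.2141) = 0.5836
  Sd branch = 0.0175·Sd^0.57·e^(0.008·RH+0.085·T) = 4.302 μm/a
  r_corr = 0.5836 + 4.302 = 4.885 μm/a
Convert to mass loss: 4.885 μm/a × 7.14 g/cm³ = 34.88 g·m⁻²·a⁻¹

r_corr = 34.9 g·m⁻²·a⁻¹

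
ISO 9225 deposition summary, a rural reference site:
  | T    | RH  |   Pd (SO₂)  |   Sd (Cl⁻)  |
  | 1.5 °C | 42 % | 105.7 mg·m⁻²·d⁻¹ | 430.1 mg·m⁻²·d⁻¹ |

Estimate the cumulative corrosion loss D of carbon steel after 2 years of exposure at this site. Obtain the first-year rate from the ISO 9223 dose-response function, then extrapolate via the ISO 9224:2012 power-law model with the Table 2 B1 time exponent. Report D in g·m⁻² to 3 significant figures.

carbon steel: temperature factor f = +0.150·(-8.5) = -1.2750
  SO₂ term: 1.77·105.7^0.52·exp(0.02·42-1.2750) = 12.93
  Sd branch = 0.102·Sd^0.62·e^(0.033·RH+0.04·T) = 18.6 μm/a
  r_corr = 12.93 + 18.6 = 31.52 μm/a
Long-term exponent b (ISO 9224 Table 2, B1) = 0.523
  D(2) = 31.52 × 2^0.523 = 31.52 × 1.437 = 45.3 μm
  Mass loss = 45.3 μm × 7.85 g/cm³ = 355.6 g·m⁻²

D(2) = 356 g·m⁻²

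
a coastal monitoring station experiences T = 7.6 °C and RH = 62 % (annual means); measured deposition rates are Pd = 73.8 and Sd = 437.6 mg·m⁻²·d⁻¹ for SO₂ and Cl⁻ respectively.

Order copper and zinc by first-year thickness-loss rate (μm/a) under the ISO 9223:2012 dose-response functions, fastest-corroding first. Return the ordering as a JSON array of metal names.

["zinc", "copper"]

copper: temperature factor f = +0.126·(-2.4) = -0.3024
  Pd branch = 0.0053·Pd^0.26·e^(0.059·RH+f) = 0.4648 μm/a
  Cl⁻ term: 0.01025·437.6^0.27·exp(0.036·62+0.049·7.6) = 0.716
  r_corr = 0.4648 + 0.716 = 1.181 μm/a
zinc: T≤10 °C ⇒ hinge +0.038·(7.6−10) = -0.0912
  SO₂ term: 0.0129·73.8^0.44·exp(0.046·62-0.0912) = 1.354
  Cl⁻ term: 0.0175·437.6^0.57·exp(0.008·62+0.085·7.6) = 1.756
  sum: 1.354 + 1.756 → r_corr = 3.109 μm/a
Ordering by μm/a: zinc (3.11) > copper (1.18)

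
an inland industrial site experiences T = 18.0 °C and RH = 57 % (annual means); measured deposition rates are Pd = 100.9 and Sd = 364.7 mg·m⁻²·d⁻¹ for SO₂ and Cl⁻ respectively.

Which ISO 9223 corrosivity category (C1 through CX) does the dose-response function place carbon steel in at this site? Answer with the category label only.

carbon steel: T>10 °C ⇒ hinge -0.054·(18.0−10) = -0.4320
  sulphur-dioxide contribution → 39.58 μm/a
  chloride contribution → 53.28 μm/a
  total first-year rate 92.86 μm/a
ISO 9223 Table 2 (carbon steel): 80 < 92.9 ≤ 200 μm/a ⇒ C5

C5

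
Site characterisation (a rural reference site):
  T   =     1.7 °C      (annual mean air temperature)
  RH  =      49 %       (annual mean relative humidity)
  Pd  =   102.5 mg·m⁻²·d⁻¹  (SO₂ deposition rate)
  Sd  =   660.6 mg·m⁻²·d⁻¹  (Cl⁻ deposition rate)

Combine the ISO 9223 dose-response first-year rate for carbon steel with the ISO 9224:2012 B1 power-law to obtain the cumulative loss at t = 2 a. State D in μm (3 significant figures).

D(2) = 65.9 μm

carbon steel: temperature factor f = +0.150·(-8.3) = -1.2450
  sulphur-dioxide contribution → 15.08 μm/a
  chloride contribution → 30.81 μm/a
  total first-year rate 45.9 μm/a
Power-law: D(2) = r_corr · 2^0.523
  D(2) = 45.9 × 2^0.523 = 45.9 × 1.437 = 65.95 μm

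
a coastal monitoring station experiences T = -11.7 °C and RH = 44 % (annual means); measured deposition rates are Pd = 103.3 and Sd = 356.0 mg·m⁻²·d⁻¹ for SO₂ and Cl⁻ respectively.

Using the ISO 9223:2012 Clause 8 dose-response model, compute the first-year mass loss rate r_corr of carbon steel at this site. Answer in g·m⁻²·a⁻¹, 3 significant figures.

r_corr = 96.2 g·m⁻²·a⁻¹

carbon steel: temperature factor f = +0.150·(-21.7) = -3.2550
  Pd branch = 1.77·Pd^0.52·e^(0.02·RH+f) = 1.836 μm/a
  Cl⁻ term: 0.102·356.0^0.62·exp(0.033·44+0.04·-11.7) = 10.42
  sum: 1.836 + 10.42 → r_corr = 12.26 μm/a
Convert to mass loss: 12.26 μm/a × 7.85 g/cm³ = 96.2 g·m⁻²·a⁻¹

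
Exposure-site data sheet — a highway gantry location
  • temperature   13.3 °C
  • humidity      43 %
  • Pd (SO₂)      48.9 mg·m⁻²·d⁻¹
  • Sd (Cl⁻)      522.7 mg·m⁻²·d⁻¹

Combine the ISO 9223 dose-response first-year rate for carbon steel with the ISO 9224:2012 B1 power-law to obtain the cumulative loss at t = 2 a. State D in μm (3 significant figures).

carbon steel: temperature factor f = -0.054·(3.3) = -0.1782
  Pd branch = 1.77·Pd^0.52·e^(0.02·RH+f) = 26.46 μm/a
  Sd branch = 0.102·Sd^0.62·e^(0.033·RH+0.04·T) = 34.77 μm/a
  r_corr = 26.46 + 34.77 = 61.23 μm/a
ISO 9224: D(t) = r_corr · t^b with b = 0.523 (carbon steel, B1)
  D(2) = 61.23 × 2^0.523 = 61.23 × 1.437 = 87.98 μm

D(2) = 88.0 μm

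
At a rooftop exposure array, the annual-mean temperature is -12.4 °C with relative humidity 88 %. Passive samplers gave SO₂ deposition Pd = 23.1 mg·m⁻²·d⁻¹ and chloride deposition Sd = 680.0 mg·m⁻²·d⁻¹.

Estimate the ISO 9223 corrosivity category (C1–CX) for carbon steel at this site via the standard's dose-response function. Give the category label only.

carbon steel: T≤10 °C ⇒ hinge +0.150·(-12.4−10) = -3.3600
  SO₂ term: 1.77·23.1^0.52·exp(0.02·88-3.3600) = 1.829
  Cl⁻ term: 0.102·680.0^0.62·exp(0.033·88+0.04·-12.4) = 64.65
  r_corr = 1.829 + 64.65 = 66.47 μm/a
66.5 μm/a falls in (50, 80] for carbon steel → category C4

C4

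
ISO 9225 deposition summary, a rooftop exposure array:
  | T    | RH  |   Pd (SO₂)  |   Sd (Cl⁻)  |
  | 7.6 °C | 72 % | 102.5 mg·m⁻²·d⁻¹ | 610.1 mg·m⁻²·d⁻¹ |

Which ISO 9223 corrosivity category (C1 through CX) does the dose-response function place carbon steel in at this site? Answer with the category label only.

C5

carbon steel: T≤10 °C ⇒ hinge +0.150·(7.6−10) = -0.3600
  SO₂ term: 1.77·102.5^0.52·exp(0.02·72-0.3600) = 57.89
  Sd branch = 0.102·Sd^0.62·e^(0.033·RH+0.04·T) = 79.33 μm/a
  sum: 57.89 + 79.33 → r_corr = 137.2 μm/a
Category bounds: 80…200 μm/a bracket r_corr ⇒ C5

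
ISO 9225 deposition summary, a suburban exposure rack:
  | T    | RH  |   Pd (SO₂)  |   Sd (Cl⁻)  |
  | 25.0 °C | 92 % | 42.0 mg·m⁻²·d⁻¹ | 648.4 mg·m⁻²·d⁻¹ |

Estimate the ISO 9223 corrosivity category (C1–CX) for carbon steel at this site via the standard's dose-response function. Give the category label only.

CX

carbon steel: f(T) = -0.054·(T−10) [T>10 °C] = -0.8100
  SO₂ term: 1.77·42.0^0.52·exp(0.02·92-0.8100) = 34.62
  Cl⁻ term: 0.102·648.4^0.62·exp(0.033·92+0.04·25.0) = 319.7
  r_corr = 34.62 + 319.7 = 354.3 μm/a
Category bounds: 200…700 μm/a bracket r_corr ⇒ CX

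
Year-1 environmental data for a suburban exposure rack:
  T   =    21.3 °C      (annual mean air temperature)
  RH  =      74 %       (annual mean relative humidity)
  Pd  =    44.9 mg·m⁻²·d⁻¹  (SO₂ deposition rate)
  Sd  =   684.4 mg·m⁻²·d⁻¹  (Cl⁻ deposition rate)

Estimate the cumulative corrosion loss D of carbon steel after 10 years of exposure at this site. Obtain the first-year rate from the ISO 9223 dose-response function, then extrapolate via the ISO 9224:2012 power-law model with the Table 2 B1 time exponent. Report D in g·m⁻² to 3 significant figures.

D(10) = 4.92e+03 g·m⁻²

carbon steel: T>10 °C ⇒ hinge -0.054·(21.3−10) = -0.6102
  SO₂ term: 1.77·44.9^0.52·exp(0.02·74-0.6102) = 30.54
  Sd branch = 0.102·Sd^0.62·e^(0.033·RH+0.04·T) = 157.4 μm/a
  r_corr = 30.54 + 157.4 = 188 μm/a
ISO 9224: D(t) = r_corr · t^b with b = 0.523 (carbon steel, B1)
  D(10) = 188 × 10^0.523 = 188 × 3.334 = 626.7 μm
  Mass loss = 626.7 μm × 7.85 g/cm³ = 4920 g·m⁻²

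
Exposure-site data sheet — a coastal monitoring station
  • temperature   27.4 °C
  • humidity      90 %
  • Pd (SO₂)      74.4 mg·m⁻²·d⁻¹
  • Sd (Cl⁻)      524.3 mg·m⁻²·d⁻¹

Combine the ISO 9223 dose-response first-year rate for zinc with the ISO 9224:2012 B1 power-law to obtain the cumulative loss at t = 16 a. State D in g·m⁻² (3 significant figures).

zinc: f(T) = -0.071·(T−10) [T>10 °C] = -1.2354
  SO₂ term: 0.0129·74.4^0.44·exp(0.046·90-1.2354) = 1.569
  Sd branch = 0.0175·Sd^0.57·e^(0.008·RH+0.085·T) = 13.1 μm/a
  sum: 1.569 + 13.1 → r_corr = 14.67 μm/a
ISO 9224: D(t) = r_corr · t^b with b = 0.813 (zinc, B1)
  D(16) = 14.67 × 16^0.813 = 14.67 × 9.527 = 139.8 μm
  Mass loss = 139.8 μm × 7.14 g/cm³ = 998 g·m⁻²

D(16) = 998 g·m⁻²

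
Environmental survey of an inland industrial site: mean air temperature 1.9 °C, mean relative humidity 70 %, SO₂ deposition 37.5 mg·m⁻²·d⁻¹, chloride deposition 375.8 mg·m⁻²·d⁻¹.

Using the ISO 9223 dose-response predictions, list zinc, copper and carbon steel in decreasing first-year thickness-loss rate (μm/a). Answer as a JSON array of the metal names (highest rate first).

["carbon steel", "zinc", "copper"]

zinc: f(T) = +0.038·(T−10) [T≤10 °C] = -0.3078
  sulphur-dioxide contribution → 1.169 μm/a
  chloride contribution → 1.057 μm/a
  ⇒ r_corr(zinc) = 2.226 μm/a
copper: f(T) = +0.126·(T−10) [T≤10 °C] = -1.0206
  sulphur-dioxide contribution → 0.3047 μm/a
  chloride contribution → 0.6931 μm/a
  ⇒ r_corr(copper) = 0.9979 μm/a
carbon steel: temperature factor f = +0.150·(-8.1) = -1.2150
  sulphur-dioxide contribution → 14.02 μm/a
  chloride contribution → 43.78 μm/a
  total first-year rate 57.8 μm/a
Ordering by μm/a: carbon steel (57.8) > zinc (2.23) > copper (0.998)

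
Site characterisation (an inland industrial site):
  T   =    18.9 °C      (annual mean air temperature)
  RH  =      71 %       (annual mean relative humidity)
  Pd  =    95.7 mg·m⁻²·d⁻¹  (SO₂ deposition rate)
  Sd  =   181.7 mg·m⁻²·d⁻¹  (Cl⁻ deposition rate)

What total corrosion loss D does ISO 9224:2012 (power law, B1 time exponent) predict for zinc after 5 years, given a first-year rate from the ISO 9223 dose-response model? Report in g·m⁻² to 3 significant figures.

D(5) = 114 g·m⁻²

zinc: f(T) = -0.071·(T−10) [T>10 °C] = -0.6319
  Pd branch = 0.0129·Pd^0.44·e^(0.046·RH+f) = 1.337 μm/a
  Cl⁻ term: 0.0175·181.7^0.57·exp(0.008·71+0.085·18.9) = 2.987
  r_corr = 1.337 + 2.987 = 4.324 μm/a
ISO 9224: D(t) = r_corr · t^b with b = 0.813 (zinc, B1)
  D(5) = 4.324 × 5^0.813 = 4.324 × 3.701 = 16 μm
  Mass loss = 16 μm × 7.14 g/cm³ = 114.3 g·m⁻²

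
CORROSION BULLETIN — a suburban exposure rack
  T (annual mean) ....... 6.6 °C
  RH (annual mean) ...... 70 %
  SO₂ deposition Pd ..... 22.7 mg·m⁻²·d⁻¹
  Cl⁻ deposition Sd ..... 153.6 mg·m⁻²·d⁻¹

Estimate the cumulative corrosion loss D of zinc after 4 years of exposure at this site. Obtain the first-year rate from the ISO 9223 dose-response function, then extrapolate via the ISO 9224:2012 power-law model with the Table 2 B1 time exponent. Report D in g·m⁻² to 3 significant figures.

zinc: temperature factor f = +0.038·(-3.4) = -0.1292
  Pd branch = 0.0129·Pd^0.44·e^(0.046·RH+f) = 1.121 μm/a
  Cl⁻ term: 0.0175·153.6^0.57·exp(0.008·70+0.085·6.6) = 0.9465
  sum: 1.121 + 0.9465 → r_corr = 2.067 μm/a
Power-law: D(4) = r_corr · 4^0.813
  D(4) = 2.067 × 4^0.813 = 2.067 × 3.087 = 6.381 μm
  Mass loss = 6.381 μm × 7.14 g/cm³ = 45.56 g·m⁻²

D(4) = 45.6 g·m⁻²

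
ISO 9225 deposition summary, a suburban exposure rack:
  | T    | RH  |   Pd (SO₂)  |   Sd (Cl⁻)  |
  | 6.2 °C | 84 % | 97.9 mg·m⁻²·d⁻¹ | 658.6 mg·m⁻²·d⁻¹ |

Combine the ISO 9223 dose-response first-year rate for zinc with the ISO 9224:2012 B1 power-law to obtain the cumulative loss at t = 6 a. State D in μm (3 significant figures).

D(6) = 27.2 μm

zinc: T≤10 °C ⇒ hinge +0.038·(6.2−10) = -0.1444
  SO₂ term: 0.0129·97.9^0.44·exp(0.046·84-0.1444) = 3.999
  Sd branch = 0.0175·Sd^0.57·e^(0.008·RH+0.085·T) = 2.346 μm/a
  r_corr = 3.999 + 2.346 = 6.345 μm/a
Long-term exponent b (ISO 9224 Table 2, B1) = 0.813
  D(6) = 6.345 × 6^0.813 = 6.345 × 4.292 = 27.23 μm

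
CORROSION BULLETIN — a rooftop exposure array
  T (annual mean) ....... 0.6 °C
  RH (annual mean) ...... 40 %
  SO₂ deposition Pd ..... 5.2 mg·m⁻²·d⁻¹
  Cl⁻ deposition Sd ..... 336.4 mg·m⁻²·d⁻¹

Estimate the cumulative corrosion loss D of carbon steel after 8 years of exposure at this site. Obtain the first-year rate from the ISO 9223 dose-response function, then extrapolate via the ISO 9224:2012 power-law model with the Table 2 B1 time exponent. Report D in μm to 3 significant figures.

D(8) = 49.5 μm

carbon steel: f(T) = +0.150·(T−10) [T≤10 °C] = -1.4100
  SO₂ term: 1.77·5.2^0.52·exp(0.02·40-1.4100) = 2.267
  Sd branch = 0.102·Sd^0.62·e^(0.033·RH+0.04·T) = 14.42 μm/a
  r_corr = 2.267 + 14.42 = 16.69 μm/a
Long-term exponent b (ISO 9224 Table 2, B1) = 0.523
  D(8) = 16.69 × 8^0.523 = 16.69 × 2.967 = 49.51 μm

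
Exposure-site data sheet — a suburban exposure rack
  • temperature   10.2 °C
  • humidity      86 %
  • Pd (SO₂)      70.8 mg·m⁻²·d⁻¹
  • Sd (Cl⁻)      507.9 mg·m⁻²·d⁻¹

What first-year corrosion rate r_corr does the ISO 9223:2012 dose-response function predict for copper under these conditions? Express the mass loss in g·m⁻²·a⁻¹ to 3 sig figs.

copper: T>10 °C ⇒ hinge -0.080·(10.2−10) = -0.0160
  sulphur-dioxide contribution → 2.523 μm/a
  chloride contribution → 2.009 μm/a
  total first-year rate 4.532 μm/a
Convert to mass loss: 4.532 μm/a × 8.96 g/cm³ = 40.61 g·m⁻²·a⁻¹

r_corr = 40.6 g·m⁻²·a⁻¹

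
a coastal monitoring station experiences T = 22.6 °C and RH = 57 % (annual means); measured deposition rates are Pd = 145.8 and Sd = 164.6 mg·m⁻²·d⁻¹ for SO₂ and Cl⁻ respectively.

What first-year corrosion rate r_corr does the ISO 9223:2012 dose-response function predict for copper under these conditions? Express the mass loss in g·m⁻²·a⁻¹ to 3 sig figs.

copper: T>10 °C ⇒ hinge -0.080·(22.6−10) = -1.0080
  Pd branch = 0.0053·Pd^0.26·e^(0.059·RH+f) = 0.204 μm/a
  Cl⁻ term: 0.01025·164.6^0.27·exp(0.036·57+0.049·22.6) = 0.9578
  sum: 0.204 + 0.9578 → r_corr = 1.162 μm/a
Convert to mass loss: 1.162 μm/a × 8.96 g/cm³ = 10.41 g·m⁻²·a⁻¹

r_corr = 10.4 g·m⁻²·a⁻¹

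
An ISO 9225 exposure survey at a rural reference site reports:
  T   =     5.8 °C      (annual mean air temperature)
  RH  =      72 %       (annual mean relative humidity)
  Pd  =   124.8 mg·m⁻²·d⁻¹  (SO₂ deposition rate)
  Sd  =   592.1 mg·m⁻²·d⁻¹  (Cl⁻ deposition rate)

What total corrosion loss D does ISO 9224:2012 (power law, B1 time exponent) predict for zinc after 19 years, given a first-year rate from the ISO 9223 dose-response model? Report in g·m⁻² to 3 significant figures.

D(19) = 349 g·m⁻²

zinc: temperature factor f = +0.038·(-4.2) = -0.1596
  sulphur-dioxide contribution → 2.523 μm/a
  chloride contribution → 1.939 μm/a
  ⇒ r_corr(zinc) = 4.462 μm/a
Long-term exponent b (ISO 9224 Table 2, B1) = 0.813
  D(19) = 4.462 × 19^0.813 = 4.462 × 10.96 = 48.89 μm
  Mass loss = 48.89 μm × 7.14 g/cm³ = 349.1 g·m⁻²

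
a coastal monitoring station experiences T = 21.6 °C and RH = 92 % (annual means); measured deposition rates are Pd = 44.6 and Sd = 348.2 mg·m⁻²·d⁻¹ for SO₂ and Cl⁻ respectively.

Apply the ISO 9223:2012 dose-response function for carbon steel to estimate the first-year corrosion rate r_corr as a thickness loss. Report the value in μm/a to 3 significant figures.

carbon steel: T>10 °C ⇒ hinge -0.054·(21.6−10) = -0.6264
  SO₂ term: 1.77·44.6^0.52·exp(0.02·92-0.6264) = 42.92
  Sd branch = 0.102·Sd^0.62·e^(0.033·RH+0.04·T) = 189.8 μm/a
  r_corr = 42.92 + 189.8 = 232.7 μm/a

r_corr = 233 μm/a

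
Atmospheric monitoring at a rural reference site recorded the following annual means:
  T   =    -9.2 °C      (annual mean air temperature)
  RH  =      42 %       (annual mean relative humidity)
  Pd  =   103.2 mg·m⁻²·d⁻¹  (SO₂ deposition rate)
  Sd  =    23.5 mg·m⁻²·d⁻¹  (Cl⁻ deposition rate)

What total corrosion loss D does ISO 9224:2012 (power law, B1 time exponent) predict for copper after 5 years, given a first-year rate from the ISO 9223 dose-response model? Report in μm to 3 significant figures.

copper: T≤10 °C ⇒ hinge +0.126·(-9.2−10) = -2.4192
  Pd branch = 0.0053·Pd^0.26·e^(0.059·RH+f) = 0.01877 μm/a
  Cl⁻ term: 0.01025·23.5^0.27·exp(0.036·42+0.049·-9.2) = 0.06947
  sum: 0.01877 + 0.06947 → r_corr = 0.08823 μm/a
ISO 9224: D(t) = r_corr · t^b with b = 0.667 (copper, B1)
  D(5) = 0.08823 × 5^0.667 = 0.08823 × 2.926 = 0.2581 μm

D(5) = 0.258 μm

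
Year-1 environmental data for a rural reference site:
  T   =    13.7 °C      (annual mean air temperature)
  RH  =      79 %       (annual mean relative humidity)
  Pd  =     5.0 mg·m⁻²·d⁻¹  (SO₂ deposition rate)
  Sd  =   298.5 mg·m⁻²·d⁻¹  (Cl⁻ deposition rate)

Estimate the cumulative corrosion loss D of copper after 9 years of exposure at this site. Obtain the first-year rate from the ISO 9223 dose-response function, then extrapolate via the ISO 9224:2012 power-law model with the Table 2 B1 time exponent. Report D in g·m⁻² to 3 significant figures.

copper: f(T) = -0.080·(T−10) [T>10 °C] = -0.2960
  sulphur-dioxide contribution → 0.6334 μm/a
  chloride contribution → 1.606 μm/a
  total first-year rate 2.239 μm/a
Long-term exponent b (ISO 9224 Table 2, B1) = 0.667
  D(9) = 2.239 × 9^0.667 = 2.239 × 4.33 = 9.695 μm
  Mass loss = 9.695 μm × 8.96 g/cm³ = 86.87 g·m⁻²

D(9) = 86.9 g·m⁻²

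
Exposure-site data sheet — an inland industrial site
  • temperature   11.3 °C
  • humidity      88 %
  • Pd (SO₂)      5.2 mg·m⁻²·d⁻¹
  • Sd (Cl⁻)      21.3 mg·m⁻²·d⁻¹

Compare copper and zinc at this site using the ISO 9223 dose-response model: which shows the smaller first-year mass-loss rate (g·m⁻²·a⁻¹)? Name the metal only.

zinc

copper: f(T) = -0.080·(T−10) [T>10 °C] = -0.1040
  sulphur-dioxide contribution → 1.319 μm/a
  chloride contribution → 0.9676 μm/a
  ⇒ r_corr(copper) = 2.286 μm/a
  mass loss = 2.286 μm/a × 8.96 g/cm³ = 20.48 g·m⁻²·a⁻¹
zinc: T>10 °C ⇒ hinge -0.071·(11.3−10) = -0.0923
  sulphur-dioxide contribution → 1.392 μm/a
  chloride contribution → 0.5286 μm/a
  total first-year rate 1.92 μm/a
  mass loss = 1.92 μm/a × 7.14 g/cm³ = 13.71 g·m⁻²·a⁻¹
Ordering by g·m⁻²·a⁻¹: copper (20.5) > zinc (13.7)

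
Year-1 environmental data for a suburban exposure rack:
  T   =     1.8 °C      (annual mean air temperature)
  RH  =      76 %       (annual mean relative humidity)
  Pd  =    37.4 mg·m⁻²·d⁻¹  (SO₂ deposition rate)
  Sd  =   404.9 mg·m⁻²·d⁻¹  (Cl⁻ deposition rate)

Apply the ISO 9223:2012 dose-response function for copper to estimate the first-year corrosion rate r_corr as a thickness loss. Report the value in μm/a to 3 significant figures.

copper: f(T) = +0.126·(T−10) [T≤10 °C] = -1.0332
  Pd branch = 0.0053·Pd^0.26·e^(0.059·RH+f) = 0.4284 μm/a
  Cl⁻ term: 0.01025·404.9^0.27·exp(0.036·76+0.049·1.8) = 0.8735
  sum: 0.4284 + 0.8735 → r_corr = 1.302 μm/a

r_corr = 1.30 μm/a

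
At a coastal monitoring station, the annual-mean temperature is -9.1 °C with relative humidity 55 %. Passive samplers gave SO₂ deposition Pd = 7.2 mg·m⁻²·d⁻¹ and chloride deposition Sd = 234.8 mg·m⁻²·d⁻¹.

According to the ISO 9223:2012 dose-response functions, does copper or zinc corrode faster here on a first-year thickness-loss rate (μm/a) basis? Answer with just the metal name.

zinc

copper: temperature factor f = +0.126·(-19.1) = -2.4066
  Pd branch = 0.0053·Pd^0.26·e^(0.059·RH+f) = 0.02048 μm/a
  Cl⁻ term: 0.01025·234.8^0.27·exp(0.036·55+0.049·-9.1) = 0.2075
  sum: 0.02048 + 0.2075 → r_corr = 0.228 μm/a
zinc: f(T) = +0.038·(T−10) [T≤10 °C] = -0.7258
  SO₂ term: 0.0129·7.2^0.44·exp(0.046·55-0.7258) = 0.1868
  Cl⁻ term: 0.0175·234.8^0.57·exp(0.008·55+0.085·-9.1) = 0.2815
  sum: 0.1868 + 0.2815 → r_corr = 0.4683 μm/a
Ordering by μm/a: zinc (0.468) > copper (0.228)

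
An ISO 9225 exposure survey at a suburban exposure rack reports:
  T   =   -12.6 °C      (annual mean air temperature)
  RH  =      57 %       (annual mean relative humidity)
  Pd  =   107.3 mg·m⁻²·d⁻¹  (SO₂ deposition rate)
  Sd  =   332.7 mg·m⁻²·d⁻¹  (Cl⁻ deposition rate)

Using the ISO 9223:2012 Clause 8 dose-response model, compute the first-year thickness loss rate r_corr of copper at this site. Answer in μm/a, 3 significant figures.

r_corr = 0.236 μm/a

copper: f(T) = +0.126·(T−10) [T≤10 °C] = -2.8476
  sulphur-dioxide contribution → 0.02993 μm/a
  chloride contribution → 0.2064 μm/a
  total first-year rate 0.2363 μm/a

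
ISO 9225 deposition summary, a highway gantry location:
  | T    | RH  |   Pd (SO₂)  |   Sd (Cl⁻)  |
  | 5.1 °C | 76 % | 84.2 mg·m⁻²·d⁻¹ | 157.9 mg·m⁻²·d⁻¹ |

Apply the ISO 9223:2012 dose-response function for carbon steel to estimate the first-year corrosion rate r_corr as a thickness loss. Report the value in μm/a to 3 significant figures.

carbon steel: f(T) = +0.150·(T−10) [T≤10 °C] = -0.7350
  Pd branch = 1.77·Pd^0.52·e^(0.02·RH+f) = 38.91 μm/a
  Sd branch = 0.102·Sd^0.62·e^(0.033·RH+0.04·T) = 35.43 μm/a
  r_corr = 38.91 + 35.43 = 74.34 μm/a

r_corr = 74.3 μm/a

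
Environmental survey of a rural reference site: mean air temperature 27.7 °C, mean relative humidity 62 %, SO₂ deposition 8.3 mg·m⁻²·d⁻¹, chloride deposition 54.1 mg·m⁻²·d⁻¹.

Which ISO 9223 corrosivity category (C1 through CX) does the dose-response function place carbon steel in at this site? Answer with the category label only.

C3

carbon steel: T>10 °C ⇒ hinge -0.054·(27.7−10) = -0.9558
  sulphur-dioxide contribution → 7.068 μm/a
  chloride contribution → 28.38 μm/a
  ⇒ r_corr(carbon steel) = 35.44 μm/a
Category bounds: 25…50 μm/a bracket r_corr ⇒ C3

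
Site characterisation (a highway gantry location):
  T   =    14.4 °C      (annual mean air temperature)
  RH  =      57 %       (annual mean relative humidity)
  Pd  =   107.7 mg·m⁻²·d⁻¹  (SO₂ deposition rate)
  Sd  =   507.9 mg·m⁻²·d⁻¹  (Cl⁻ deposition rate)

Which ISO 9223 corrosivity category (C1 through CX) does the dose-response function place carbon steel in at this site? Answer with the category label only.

carbon steel: temperature factor f = -0.054·(4.4) = -0.2376
  SO₂ term: 1.77·107.7^0.52·exp(0.02·57-0.2376) = 49.73
  Sd branch = 0.102·Sd^0.62·e^(0.033·RH+0.04·T) = 56.66 μm/a
  sum: 49.73 + 56.66 → r_corr = 106.4 μm/a
106 μm/a falls in (80, 200] for carbon steel → category C5

C5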